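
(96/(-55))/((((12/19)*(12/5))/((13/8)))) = -247/132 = -1.87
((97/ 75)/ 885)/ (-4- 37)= -97/ 2721375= -0.00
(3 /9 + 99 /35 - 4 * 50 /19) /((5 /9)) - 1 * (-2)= -37426 /3325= -11.26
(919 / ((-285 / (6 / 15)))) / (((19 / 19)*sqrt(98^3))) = -919*sqrt(2) / 977550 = -0.00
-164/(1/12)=-1968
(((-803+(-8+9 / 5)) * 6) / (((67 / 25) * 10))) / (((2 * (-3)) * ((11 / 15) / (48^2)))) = 69914880 / 737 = 94864.15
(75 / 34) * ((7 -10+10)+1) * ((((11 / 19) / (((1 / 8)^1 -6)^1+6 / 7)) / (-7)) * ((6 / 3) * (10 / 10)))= 0.58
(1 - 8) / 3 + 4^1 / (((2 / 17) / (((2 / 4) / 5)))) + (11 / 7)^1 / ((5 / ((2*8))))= 128 / 21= 6.10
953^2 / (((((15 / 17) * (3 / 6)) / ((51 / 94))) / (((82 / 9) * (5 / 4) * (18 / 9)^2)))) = 21522736882 / 423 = 50881174.66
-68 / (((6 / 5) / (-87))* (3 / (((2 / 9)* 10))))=98600 / 27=3651.85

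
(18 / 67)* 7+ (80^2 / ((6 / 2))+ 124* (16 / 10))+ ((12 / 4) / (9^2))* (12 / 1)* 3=2346622 / 1005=2334.95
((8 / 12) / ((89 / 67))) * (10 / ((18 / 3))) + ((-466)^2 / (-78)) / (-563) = 33894056 / 5862519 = 5.78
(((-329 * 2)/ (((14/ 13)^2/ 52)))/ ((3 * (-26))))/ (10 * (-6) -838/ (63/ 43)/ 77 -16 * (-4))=-1834833/ 16630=-110.33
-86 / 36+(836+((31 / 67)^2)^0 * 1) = 15023 / 18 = 834.61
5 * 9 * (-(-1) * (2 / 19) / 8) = 45 / 76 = 0.59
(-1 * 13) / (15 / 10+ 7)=-26 / 17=-1.53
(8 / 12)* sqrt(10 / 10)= 2 / 3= 0.67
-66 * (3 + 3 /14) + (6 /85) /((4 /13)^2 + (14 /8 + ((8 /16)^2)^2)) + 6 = -206.11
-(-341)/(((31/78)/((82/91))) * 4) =193.29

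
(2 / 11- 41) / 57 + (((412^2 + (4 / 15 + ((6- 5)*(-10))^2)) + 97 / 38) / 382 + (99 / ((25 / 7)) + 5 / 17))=96077379413 / 203586900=471.92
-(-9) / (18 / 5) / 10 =1 / 4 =0.25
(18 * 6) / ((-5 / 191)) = -20628 / 5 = -4125.60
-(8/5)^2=-64/25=-2.56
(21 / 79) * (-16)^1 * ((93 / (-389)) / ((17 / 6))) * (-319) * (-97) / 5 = 5801441184 / 2612135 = 2220.96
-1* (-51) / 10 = 5.10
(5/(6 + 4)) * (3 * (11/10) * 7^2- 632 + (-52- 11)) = -5333/20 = -266.65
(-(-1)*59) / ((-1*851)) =-59 / 851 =-0.07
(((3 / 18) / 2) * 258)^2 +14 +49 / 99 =476.74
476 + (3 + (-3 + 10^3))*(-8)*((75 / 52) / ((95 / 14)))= -302428 / 247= -1224.40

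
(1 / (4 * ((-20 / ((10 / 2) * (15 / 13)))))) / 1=-15 / 208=-0.07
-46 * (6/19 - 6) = 4968/19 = 261.47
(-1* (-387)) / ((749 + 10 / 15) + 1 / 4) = 4644 / 8999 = 0.52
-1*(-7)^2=-49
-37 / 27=-1.37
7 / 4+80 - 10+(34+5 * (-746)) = -14497 / 4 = -3624.25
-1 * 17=-17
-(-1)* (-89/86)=-89/86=-1.03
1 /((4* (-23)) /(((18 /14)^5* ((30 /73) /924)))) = -295245 /17382875048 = -0.00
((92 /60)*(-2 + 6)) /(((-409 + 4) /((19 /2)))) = -0.14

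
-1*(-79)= 79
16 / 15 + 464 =6976 / 15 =465.07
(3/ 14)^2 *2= 9/ 98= 0.09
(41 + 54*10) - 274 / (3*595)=1036811 / 1785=580.85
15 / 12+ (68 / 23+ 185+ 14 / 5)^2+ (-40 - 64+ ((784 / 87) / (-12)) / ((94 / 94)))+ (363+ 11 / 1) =506140928861 / 13806900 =36658.55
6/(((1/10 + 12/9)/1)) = 180/43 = 4.19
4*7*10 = 280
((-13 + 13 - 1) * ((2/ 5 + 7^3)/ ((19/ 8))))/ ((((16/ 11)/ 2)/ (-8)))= 151096/ 95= 1590.48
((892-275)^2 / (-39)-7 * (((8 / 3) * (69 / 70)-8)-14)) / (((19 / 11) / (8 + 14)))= -454234726 / 3705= -122600.47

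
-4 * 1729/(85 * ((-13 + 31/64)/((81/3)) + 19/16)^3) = -48950673408/228277615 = -214.43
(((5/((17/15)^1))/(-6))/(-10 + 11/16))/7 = 200/17731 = 0.01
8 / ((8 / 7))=7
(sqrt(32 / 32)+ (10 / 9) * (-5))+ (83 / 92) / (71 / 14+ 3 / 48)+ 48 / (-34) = -11718853 / 2023425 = -5.79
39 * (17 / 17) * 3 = 117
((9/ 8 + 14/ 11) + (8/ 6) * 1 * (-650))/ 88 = -9.82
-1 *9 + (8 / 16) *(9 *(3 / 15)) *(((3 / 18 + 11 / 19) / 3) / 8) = -5455 / 608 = -8.97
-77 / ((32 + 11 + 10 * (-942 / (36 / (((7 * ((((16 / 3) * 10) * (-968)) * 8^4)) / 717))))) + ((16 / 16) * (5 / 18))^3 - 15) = -107326296 / 752968413739219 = -0.00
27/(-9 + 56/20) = -135/31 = -4.35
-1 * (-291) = 291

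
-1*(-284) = 284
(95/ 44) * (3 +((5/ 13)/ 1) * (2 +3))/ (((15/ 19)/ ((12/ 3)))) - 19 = 14953/ 429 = 34.86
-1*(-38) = 38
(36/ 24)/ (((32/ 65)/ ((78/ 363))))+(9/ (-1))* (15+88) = -3586809/ 3872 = -926.35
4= 4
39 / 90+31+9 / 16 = 7679 / 240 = 32.00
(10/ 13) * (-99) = -990/ 13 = -76.15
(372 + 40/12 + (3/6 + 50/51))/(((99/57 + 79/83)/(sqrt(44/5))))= 415.75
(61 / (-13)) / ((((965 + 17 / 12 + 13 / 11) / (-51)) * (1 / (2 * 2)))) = 1642608 / 1660399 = 0.99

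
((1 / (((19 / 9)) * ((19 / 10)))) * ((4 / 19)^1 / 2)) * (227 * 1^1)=40860 / 6859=5.96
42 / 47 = 0.89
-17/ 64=-0.27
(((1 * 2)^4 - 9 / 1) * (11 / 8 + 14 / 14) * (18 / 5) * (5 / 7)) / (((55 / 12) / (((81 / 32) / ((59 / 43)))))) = 1786779 / 103840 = 17.21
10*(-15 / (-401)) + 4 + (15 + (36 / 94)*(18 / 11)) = 4146497 / 207317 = 20.00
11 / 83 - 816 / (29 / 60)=-1688.14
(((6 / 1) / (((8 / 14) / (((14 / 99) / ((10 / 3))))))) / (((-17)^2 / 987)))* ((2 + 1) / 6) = 48363 / 63580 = 0.76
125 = 125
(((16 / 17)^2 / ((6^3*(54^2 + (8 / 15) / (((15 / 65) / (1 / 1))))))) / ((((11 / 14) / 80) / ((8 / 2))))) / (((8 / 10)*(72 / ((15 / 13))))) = 140000 / 12211260633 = 0.00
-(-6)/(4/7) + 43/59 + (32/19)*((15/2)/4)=14.39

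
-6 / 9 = -0.67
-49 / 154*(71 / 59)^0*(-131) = 917 / 22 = 41.68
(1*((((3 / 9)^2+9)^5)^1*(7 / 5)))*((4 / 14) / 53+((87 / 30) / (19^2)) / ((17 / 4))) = 307298841231616 / 480158419725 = 639.99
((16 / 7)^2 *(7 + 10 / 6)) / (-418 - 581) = -6656 / 146853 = -0.05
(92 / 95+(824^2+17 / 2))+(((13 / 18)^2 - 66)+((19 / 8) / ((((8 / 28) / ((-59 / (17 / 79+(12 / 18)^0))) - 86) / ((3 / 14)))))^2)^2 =1730569325951483733251030135584281881971247 / 2532764531324644321794992230414417920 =683272.88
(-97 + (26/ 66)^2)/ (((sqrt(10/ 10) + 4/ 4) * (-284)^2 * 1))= -13183/ 21958596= -0.00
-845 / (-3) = 845 / 3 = 281.67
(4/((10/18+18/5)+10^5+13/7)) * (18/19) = 11340/299267993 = 0.00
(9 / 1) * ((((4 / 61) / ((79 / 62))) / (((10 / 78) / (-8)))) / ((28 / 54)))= -9401184 / 168665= -55.74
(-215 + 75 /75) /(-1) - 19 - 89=106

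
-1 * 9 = -9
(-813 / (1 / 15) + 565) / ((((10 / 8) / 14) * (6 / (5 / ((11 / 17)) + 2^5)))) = -28460936 / 33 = -862452.61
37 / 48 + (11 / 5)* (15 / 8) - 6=-53 / 48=-1.10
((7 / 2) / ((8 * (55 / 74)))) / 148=7 / 1760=0.00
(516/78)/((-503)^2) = 86/3289117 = 0.00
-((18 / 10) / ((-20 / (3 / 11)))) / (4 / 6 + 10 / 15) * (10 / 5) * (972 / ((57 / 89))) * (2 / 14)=583929 / 73150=7.98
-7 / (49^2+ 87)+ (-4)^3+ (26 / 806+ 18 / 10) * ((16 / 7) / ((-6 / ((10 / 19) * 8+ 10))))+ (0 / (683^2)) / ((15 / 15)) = -758291645 / 10258024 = -73.92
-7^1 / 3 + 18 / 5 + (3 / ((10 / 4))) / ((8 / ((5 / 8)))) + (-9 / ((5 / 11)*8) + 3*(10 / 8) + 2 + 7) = 1117 / 96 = 11.64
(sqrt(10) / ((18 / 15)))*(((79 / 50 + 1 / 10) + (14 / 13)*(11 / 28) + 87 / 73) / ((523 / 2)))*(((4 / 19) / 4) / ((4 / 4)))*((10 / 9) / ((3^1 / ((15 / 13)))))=781705*sqrt(10) / 3310004763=0.00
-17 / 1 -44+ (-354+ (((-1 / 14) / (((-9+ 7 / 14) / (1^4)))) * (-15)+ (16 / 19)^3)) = -338347176 / 816221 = -414.53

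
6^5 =7776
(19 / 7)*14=38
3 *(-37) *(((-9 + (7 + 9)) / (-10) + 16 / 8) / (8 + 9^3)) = -1443 / 7370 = -0.20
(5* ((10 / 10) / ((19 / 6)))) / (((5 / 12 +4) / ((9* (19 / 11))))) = 3240 / 583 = 5.56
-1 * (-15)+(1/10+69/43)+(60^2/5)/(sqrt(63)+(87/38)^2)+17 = 88.34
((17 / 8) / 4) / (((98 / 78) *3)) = 221 / 1568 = 0.14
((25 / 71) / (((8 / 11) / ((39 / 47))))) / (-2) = -10725 / 53392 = -0.20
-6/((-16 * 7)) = 3/56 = 0.05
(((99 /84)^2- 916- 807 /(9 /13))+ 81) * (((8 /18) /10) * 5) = -4702301 /10584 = -444.28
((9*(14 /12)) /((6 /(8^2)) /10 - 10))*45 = -151200 /3197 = -47.29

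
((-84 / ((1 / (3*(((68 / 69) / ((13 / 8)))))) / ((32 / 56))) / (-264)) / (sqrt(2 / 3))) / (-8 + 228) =136*sqrt(6) / 180895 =0.00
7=7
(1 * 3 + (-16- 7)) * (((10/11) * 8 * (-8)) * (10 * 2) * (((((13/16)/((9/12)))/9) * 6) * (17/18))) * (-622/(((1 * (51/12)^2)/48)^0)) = -8797568000/891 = -9873813.69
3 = 3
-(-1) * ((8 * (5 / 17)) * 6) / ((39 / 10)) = 800 / 221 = 3.62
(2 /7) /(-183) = -2 /1281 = -0.00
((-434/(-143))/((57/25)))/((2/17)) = 92225/8151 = 11.31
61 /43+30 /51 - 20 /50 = 5873 /3655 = 1.61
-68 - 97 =-165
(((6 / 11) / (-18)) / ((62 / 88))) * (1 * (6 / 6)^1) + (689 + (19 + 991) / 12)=773.12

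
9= 9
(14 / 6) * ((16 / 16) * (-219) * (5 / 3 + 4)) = -8687 / 3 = -2895.67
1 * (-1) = -1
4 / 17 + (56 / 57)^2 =66308 / 55233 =1.20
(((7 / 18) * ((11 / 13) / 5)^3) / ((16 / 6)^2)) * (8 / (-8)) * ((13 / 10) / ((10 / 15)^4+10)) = -107811 / 3190720000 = -0.00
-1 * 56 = -56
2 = 2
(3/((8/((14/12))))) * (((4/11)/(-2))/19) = -7/1672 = -0.00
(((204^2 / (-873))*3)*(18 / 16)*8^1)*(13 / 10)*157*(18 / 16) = -143333307 / 485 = -295532.59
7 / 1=7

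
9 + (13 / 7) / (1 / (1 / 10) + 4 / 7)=679 / 74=9.18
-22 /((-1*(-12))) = -11 /6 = -1.83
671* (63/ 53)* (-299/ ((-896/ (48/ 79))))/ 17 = 5416983/ 569432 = 9.51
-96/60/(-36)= 2/45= 0.04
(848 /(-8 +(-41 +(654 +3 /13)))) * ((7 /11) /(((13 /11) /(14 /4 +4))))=5.66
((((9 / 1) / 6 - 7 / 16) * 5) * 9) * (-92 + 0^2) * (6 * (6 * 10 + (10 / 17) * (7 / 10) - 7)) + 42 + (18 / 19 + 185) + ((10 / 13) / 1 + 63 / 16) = -5570096391 / 3952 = -1409437.35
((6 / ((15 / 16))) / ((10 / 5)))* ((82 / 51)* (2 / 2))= 5.15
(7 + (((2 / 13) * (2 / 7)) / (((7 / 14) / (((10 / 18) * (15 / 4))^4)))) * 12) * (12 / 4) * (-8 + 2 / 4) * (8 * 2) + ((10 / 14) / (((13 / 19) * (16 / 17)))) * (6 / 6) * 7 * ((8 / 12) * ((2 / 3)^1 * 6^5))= 4684555 / 273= 17159.54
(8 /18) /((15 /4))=16 /135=0.12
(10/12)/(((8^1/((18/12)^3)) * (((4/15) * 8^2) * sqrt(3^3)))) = 75 * sqrt(3)/32768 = 0.00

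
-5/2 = -2.50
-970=-970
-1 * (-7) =7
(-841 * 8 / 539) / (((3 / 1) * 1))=-6728 / 1617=-4.16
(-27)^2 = 729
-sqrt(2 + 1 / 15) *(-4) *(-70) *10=-560 *sqrt(465) / 3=-4025.25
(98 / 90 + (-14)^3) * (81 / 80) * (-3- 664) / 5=740956293 / 2000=370478.15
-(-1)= 1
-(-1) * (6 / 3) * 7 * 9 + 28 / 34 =2156 / 17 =126.82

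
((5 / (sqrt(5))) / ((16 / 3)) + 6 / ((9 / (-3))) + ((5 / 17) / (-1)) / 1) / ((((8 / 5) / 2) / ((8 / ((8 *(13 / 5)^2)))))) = -375 / 884 + 375 *sqrt(5) / 10816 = -0.35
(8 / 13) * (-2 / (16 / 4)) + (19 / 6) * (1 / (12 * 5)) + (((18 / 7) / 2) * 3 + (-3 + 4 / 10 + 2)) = 98353 / 32760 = 3.00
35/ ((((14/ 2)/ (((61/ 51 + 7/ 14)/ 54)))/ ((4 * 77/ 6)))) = 8.06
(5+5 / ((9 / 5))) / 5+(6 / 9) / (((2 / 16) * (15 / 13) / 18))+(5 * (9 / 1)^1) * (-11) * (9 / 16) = -139451 / 720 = -193.68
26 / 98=13 / 49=0.27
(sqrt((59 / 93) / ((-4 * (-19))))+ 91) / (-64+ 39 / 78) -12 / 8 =-745 / 254 -sqrt(104253) / 224409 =-2.93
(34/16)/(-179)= -17/1432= -0.01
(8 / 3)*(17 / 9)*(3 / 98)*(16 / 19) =1088 / 8379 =0.13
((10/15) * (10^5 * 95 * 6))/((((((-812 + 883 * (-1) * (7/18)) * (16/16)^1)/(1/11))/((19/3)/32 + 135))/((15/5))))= -1212701.68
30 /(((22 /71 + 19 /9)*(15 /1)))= 1278 /1547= 0.83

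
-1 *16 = -16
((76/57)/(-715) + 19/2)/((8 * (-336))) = -5821/1647360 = -0.00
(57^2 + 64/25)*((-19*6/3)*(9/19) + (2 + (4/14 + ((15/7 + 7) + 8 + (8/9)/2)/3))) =-21622874/675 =-32033.89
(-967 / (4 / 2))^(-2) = 4 / 935089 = 0.00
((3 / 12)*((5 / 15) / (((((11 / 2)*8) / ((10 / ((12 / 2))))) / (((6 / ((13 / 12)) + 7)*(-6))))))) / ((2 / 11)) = -1.31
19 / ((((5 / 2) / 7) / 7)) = 1862 / 5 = 372.40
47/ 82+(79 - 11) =5623/ 82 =68.57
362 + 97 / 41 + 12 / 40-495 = -53437 / 410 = -130.33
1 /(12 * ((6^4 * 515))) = 1 /8009280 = 0.00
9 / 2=4.50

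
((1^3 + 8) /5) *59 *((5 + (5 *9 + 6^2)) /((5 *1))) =45666 /25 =1826.64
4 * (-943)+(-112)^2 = 8772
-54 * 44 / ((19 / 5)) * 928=-11024640 / 19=-580244.21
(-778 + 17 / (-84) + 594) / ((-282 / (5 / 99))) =77365 / 2345112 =0.03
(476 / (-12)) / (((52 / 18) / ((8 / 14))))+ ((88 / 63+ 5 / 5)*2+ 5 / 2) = -905 / 1638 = -0.55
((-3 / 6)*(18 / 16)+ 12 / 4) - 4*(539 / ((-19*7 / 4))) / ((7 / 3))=9189 / 304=30.23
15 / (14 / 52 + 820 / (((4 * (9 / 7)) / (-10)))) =-3510 / 373037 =-0.01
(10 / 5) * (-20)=-40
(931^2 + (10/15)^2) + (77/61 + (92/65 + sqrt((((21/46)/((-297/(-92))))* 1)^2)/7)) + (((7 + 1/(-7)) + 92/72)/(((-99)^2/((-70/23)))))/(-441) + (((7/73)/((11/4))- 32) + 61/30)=89782419746973336479/103587026629086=866734.21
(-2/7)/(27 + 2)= -2/203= -0.01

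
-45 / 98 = -0.46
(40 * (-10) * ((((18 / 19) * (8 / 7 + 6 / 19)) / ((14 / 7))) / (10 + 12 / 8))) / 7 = -1396800 / 406847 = -3.43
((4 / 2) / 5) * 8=16 / 5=3.20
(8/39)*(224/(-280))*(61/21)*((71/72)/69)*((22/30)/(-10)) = 95282/190724625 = 0.00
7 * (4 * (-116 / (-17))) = 3248 / 17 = 191.06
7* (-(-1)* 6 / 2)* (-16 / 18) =-56 / 3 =-18.67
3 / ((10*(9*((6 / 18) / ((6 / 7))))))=3 / 35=0.09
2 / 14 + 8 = 57 / 7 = 8.14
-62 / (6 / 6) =-62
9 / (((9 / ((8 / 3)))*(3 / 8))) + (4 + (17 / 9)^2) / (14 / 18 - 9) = 4123 / 666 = 6.19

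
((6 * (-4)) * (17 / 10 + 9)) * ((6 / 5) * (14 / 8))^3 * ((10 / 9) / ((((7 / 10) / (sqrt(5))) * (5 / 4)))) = -377496 * sqrt(5) / 125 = -6752.85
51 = 51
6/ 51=2/ 17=0.12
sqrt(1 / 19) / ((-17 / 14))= -14 * sqrt(19) / 323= -0.19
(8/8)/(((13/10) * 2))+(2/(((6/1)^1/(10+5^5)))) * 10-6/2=10447.38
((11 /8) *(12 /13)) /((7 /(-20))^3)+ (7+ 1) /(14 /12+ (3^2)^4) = -5197021968 /175564207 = -29.60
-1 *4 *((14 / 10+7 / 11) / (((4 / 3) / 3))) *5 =-1008 / 11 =-91.64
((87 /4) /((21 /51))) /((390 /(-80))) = -986 /91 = -10.84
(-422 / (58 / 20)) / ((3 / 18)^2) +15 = -151485 / 29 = -5223.62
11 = 11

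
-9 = -9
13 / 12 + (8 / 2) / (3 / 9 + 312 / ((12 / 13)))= 13339 / 12180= 1.10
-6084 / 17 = -357.88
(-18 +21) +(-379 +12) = -364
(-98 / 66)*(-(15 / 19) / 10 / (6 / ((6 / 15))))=49 / 6270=0.01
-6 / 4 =-3 / 2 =-1.50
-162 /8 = -81 /4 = -20.25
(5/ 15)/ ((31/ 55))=55/ 93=0.59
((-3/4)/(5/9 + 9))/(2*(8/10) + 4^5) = -135/1764032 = -0.00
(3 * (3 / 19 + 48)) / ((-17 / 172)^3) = -13967789760 / 93347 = -149632.98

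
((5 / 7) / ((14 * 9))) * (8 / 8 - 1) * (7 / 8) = 0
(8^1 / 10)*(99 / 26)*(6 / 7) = 1188 / 455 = 2.61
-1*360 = -360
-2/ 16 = -1/ 8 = -0.12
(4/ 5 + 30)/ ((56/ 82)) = 451/ 10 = 45.10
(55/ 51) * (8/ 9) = 440/ 459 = 0.96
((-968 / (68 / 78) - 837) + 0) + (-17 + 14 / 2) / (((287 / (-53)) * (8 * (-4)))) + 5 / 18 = -1368008825 / 702576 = -1947.13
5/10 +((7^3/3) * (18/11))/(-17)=-3929/374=-10.51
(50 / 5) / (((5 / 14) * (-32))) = -0.88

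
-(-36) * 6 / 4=54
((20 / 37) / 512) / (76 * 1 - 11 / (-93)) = 465 / 33526144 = 0.00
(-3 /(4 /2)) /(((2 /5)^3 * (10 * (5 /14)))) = -105 /16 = -6.56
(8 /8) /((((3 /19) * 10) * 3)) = 19 /90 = 0.21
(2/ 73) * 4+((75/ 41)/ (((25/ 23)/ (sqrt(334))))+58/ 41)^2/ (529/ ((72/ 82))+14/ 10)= 1440720 * sqrt(334)/ 182719657+306860912/ 182719657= 1.82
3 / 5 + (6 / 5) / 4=9 / 10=0.90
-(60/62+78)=-2448/31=-78.97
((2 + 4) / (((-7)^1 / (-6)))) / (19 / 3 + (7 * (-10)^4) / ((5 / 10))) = 0.00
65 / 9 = 7.22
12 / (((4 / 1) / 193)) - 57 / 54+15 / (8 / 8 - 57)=291149 / 504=577.68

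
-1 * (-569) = 569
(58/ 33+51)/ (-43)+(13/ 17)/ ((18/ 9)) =-40747/ 48246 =-0.84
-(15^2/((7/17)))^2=-14630625/49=-298584.18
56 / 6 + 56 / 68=518 / 51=10.16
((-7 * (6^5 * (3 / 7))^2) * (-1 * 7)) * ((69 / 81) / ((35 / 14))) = 927148032 / 5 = 185429606.40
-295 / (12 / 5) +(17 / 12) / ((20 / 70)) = -117.96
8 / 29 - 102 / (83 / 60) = -176816 / 2407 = -73.46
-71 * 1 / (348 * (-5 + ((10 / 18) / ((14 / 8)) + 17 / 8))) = 2982 / 37381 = 0.08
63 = 63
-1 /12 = -0.08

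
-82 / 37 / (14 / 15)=-615 / 259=-2.37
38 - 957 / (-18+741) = 8839 / 241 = 36.68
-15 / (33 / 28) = -140 / 11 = -12.73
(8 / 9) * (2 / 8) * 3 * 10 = 20 / 3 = 6.67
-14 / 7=-2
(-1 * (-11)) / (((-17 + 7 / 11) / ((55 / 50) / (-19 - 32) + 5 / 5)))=-60379 / 91800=-0.66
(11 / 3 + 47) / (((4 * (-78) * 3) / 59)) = -1121 / 351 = -3.19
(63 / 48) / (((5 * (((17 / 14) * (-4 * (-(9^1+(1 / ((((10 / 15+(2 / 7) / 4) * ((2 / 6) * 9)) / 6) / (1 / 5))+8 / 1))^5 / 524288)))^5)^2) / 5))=0.00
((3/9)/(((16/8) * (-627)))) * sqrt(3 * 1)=-0.00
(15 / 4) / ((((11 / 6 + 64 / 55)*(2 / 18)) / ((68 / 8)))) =378675 / 3956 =95.72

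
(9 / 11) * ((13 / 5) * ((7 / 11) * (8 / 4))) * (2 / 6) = 546 / 605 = 0.90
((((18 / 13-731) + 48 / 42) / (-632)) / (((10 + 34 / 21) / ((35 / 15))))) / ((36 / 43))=6651197 / 24056448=0.28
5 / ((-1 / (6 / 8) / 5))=-75 / 4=-18.75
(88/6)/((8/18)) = 33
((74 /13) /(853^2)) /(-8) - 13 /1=-491863721 /37835668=-13.00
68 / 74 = 34 / 37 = 0.92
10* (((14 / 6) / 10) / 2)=7 / 6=1.17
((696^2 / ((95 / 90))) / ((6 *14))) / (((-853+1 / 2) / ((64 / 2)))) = -46503936 / 226765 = -205.08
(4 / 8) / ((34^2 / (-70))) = -35 / 1156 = -0.03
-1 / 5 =-0.20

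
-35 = -35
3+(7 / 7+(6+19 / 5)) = 69 / 5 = 13.80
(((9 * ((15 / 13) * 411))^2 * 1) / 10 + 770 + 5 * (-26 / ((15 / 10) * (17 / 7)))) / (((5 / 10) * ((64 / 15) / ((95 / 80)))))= 2984351602525 / 2941952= 1014412.06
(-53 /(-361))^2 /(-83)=-2809 /10816643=-0.00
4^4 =256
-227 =-227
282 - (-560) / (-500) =7022 / 25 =280.88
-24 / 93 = -8 / 31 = -0.26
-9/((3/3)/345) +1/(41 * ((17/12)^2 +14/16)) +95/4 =-209709299/68060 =-3081.24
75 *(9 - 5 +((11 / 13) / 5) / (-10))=298.73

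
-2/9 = -0.22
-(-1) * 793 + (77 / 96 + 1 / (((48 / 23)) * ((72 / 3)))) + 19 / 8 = 917219 / 1152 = 796.20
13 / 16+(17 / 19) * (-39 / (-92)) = 8333 / 6992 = 1.19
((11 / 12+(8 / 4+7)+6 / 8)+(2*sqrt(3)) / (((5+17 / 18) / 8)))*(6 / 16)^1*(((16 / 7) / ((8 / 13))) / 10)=2.14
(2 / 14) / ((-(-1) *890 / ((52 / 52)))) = 1 / 6230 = 0.00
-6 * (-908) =5448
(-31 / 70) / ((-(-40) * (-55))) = 31 / 154000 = 0.00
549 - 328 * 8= -2075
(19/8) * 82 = 779/4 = 194.75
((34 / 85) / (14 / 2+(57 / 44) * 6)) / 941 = 44 / 1529125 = 0.00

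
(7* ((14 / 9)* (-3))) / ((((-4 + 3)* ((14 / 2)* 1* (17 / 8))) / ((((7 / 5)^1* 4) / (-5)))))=-2.46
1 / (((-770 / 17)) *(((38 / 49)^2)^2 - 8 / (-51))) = -714011781 / 16770637840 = -0.04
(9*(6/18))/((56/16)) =0.86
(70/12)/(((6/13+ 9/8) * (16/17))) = 1547/396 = 3.91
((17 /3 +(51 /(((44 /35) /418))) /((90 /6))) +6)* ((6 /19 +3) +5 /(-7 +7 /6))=106711 /38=2808.18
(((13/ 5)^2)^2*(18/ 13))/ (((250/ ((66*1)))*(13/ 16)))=1606176/ 78125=20.56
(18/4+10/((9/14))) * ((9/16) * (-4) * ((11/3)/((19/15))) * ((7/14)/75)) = -209/240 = -0.87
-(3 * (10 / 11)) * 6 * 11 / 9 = -20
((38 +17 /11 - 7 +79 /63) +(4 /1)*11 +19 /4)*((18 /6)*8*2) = 915308 /231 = 3962.37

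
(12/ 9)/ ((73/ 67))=268/ 219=1.22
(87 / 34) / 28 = 87 / 952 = 0.09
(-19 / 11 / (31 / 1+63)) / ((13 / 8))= -76 / 6721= -0.01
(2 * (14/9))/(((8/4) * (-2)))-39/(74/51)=-27.66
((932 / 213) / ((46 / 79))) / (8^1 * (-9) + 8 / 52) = -0.10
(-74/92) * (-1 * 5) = 185/46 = 4.02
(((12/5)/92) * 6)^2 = 324/13225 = 0.02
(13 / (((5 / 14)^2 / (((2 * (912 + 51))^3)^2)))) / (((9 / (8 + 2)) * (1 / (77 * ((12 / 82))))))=13352622844326969438563328 / 205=65134745582082777749089.41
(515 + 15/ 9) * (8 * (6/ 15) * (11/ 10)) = 5456/ 3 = 1818.67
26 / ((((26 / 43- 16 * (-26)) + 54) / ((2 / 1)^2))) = 1118 / 5059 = 0.22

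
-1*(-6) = 6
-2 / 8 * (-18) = 9 / 2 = 4.50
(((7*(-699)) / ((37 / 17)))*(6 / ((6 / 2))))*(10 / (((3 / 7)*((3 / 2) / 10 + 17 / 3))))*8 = -1863254400 / 12913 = -144292.91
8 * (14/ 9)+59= 643/ 9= 71.44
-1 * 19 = -19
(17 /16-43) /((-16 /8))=671 /32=20.97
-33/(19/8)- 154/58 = -16.55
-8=-8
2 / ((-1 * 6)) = -1 / 3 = -0.33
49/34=1.44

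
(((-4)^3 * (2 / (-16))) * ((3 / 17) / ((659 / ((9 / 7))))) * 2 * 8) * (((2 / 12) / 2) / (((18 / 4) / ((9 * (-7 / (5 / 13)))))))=-7488 / 56015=-0.13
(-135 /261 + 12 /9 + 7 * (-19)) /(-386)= 5750 /16791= 0.34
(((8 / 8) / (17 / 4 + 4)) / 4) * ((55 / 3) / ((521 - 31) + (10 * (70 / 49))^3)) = 343 / 2102526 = 0.00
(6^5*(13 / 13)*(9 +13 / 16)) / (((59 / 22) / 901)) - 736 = 1512414820 / 59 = 25634149.49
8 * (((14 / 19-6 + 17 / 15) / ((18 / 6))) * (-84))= 263648 / 285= 925.08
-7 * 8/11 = -56/11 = -5.09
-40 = -40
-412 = -412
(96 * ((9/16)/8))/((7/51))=49.18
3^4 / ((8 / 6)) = 243 / 4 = 60.75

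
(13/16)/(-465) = -13/7440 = -0.00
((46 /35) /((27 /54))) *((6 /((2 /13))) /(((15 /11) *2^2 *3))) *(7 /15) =3289 /1125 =2.92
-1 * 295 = -295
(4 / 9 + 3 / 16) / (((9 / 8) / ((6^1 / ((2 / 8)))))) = 364 / 27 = 13.48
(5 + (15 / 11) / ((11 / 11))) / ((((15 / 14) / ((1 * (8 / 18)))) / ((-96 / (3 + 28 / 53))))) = -1329664 / 18513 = -71.82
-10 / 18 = -5 / 9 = -0.56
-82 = -82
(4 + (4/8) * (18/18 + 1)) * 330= 1650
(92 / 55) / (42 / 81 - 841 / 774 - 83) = -213624 / 10672475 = -0.02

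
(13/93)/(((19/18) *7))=78/4123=0.02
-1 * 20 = -20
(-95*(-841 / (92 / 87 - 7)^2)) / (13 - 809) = -604725255 / 212762044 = -2.84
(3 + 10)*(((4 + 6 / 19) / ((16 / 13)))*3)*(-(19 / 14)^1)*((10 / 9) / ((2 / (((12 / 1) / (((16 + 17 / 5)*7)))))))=-173225 / 19012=-9.11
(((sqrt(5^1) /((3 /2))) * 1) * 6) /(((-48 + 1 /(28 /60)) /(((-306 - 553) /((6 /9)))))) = 12026 * sqrt(5) /107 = 251.32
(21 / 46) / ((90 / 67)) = 469 / 1380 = 0.34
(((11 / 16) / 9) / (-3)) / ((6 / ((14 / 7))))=-0.01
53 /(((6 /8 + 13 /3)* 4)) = 159 /61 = 2.61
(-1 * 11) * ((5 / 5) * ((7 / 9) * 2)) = -154 / 9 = -17.11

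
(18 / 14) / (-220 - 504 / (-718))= -3231 / 551096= -0.01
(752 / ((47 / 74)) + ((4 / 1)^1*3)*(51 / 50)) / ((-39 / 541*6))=-8089573 / 2925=-2765.67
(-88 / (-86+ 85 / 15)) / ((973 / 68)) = 17952 / 234493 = 0.08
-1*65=-65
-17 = -17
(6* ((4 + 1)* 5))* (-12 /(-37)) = 1800 /37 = 48.65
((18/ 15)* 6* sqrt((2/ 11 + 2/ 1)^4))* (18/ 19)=373248/ 11495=32.47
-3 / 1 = -3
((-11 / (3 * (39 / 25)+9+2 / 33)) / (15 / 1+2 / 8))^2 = 82355625 / 29885419876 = 0.00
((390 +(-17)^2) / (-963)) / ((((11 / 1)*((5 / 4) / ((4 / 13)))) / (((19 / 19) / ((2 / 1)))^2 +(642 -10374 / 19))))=-19012 / 12519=-1.52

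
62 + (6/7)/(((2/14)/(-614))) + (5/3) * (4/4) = -10861/3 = -3620.33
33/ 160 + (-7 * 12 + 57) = -4287/ 160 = -26.79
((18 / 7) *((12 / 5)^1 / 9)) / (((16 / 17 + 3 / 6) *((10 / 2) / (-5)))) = -816 / 1715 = -0.48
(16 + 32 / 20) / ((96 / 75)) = 55 / 4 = 13.75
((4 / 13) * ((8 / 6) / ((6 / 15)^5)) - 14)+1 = 2111 / 78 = 27.06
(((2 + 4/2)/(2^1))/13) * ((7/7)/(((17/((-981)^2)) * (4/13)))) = 962361/34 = 28304.74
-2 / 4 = -1 / 2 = -0.50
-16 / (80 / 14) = -14 / 5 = -2.80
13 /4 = 3.25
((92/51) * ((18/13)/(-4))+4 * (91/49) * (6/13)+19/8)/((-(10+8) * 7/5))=-320485/1559376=-0.21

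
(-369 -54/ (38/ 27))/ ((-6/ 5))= 6450/ 19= 339.47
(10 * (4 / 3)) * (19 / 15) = 152 / 9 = 16.89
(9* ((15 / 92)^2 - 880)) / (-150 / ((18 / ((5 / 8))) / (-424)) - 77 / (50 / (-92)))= -5027464125 / 1491788464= -3.37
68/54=34/27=1.26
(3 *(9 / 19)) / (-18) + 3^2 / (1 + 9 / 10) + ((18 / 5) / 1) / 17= 15729 / 3230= 4.87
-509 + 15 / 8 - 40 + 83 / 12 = -12965 / 24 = -540.21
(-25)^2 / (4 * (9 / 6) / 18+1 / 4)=7500 / 7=1071.43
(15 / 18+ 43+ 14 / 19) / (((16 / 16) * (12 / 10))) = 25405 / 684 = 37.14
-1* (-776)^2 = -602176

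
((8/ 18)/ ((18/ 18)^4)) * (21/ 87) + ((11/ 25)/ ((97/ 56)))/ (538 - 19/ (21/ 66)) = 6345962/ 58862025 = 0.11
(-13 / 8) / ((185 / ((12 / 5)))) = -39 / 1850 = -0.02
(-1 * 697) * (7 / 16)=-304.94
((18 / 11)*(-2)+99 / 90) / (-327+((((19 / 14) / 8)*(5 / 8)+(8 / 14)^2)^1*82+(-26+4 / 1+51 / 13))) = 4871776 / 694213685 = 0.01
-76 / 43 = -1.77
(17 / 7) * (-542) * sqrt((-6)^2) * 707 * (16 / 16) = -5583684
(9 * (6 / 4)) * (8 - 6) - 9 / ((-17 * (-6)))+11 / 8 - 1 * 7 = 2895 / 136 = 21.29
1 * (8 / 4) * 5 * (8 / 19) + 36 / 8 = 331 / 38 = 8.71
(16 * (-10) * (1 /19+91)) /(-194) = 138400 /1843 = 75.09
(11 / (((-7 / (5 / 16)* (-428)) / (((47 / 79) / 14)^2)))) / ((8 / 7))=121495 / 67013761024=0.00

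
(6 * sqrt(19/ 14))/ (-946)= -3 * sqrt(266)/ 6622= -0.01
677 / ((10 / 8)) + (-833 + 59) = -1162 / 5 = -232.40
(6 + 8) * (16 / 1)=224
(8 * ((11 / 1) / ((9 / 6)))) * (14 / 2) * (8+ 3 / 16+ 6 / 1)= 17479 / 3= 5826.33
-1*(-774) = 774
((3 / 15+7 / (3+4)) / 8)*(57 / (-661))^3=-555579 / 5776095620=-0.00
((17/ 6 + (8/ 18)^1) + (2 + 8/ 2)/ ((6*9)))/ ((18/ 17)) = 1037/ 324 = 3.20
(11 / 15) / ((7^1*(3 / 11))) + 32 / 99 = 817 / 1155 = 0.71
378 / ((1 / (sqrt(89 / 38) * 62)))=11718 * sqrt(3382) / 19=35866.31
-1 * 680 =-680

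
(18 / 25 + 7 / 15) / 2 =89 / 150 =0.59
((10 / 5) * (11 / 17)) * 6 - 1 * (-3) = 183 / 17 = 10.76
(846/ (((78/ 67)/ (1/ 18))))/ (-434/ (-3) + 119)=3149/ 20566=0.15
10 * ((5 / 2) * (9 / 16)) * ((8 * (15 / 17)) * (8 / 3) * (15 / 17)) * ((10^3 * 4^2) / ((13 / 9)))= 9720000000 / 3757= 2587170.61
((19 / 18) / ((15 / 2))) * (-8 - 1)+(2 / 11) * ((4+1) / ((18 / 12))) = -109 / 165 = -0.66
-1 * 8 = -8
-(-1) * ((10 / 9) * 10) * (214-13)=6700 / 3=2233.33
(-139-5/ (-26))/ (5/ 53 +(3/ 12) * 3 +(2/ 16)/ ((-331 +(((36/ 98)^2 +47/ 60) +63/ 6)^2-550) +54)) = -5530664891653374294/ 33634786541723497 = -164.43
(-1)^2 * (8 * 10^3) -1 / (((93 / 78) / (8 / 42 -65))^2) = 2138239004 / 423801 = 5045.38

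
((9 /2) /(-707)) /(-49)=9 /69286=0.00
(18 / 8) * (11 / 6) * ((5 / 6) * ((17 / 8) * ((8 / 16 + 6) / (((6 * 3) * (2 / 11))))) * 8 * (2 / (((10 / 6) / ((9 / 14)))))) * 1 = 89.53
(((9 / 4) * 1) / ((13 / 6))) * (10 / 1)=135 / 13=10.38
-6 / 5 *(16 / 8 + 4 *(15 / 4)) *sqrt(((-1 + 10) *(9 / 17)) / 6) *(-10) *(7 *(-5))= -630 *sqrt(102)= -6362.69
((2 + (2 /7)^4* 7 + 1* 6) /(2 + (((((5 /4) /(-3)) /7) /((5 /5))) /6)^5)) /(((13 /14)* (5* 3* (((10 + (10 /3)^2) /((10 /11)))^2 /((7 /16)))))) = 8655008467746816 /36933341559200262319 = 0.00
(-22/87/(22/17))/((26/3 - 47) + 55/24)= 136/25085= 0.01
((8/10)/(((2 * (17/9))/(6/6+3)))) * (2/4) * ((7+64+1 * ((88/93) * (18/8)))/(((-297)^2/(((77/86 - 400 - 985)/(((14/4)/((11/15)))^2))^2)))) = 62185858126373168/47968898489071875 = 1.30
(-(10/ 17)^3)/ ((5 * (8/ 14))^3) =-343/ 39304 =-0.01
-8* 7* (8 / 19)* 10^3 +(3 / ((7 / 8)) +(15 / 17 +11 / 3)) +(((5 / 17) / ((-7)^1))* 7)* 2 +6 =-159845180 / 6783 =-23565.56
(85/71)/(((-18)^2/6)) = 85/3834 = 0.02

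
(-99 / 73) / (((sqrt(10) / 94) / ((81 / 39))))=-125631 * sqrt(10) / 4745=-83.73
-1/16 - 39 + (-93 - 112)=-244.06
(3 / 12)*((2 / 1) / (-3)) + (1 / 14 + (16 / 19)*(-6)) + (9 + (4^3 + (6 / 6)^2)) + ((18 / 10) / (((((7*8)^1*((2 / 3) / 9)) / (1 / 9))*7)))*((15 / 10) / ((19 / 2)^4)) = 13190131603 / 191571870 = 68.85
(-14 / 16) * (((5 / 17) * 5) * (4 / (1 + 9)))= -35 / 68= -0.51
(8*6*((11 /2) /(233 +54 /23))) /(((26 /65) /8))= 121440 /5413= 22.43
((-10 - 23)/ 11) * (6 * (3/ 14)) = -27/ 7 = -3.86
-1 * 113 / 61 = -113 / 61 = -1.85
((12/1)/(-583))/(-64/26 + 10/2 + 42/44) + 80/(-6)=-13.34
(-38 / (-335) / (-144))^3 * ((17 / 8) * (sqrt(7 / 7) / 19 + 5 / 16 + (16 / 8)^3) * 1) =-15606391 / 1796147011584000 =-0.00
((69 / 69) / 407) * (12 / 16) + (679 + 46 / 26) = 14407839 / 21164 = 680.77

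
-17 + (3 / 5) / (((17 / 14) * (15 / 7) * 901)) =-6509627 / 382925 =-17.00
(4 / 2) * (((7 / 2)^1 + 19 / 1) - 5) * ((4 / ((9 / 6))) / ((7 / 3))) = 40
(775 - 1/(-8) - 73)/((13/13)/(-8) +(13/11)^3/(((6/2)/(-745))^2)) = 67286043/9755107421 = 0.01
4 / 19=0.21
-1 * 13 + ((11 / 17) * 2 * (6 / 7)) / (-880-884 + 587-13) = -920531 / 70805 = -13.00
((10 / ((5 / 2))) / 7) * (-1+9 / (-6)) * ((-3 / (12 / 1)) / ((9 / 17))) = 85 / 126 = 0.67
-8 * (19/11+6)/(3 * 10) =-68/33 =-2.06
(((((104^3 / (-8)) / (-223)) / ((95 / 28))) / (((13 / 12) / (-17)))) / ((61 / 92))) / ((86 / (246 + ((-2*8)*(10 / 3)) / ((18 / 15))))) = -1718417698816 / 166704765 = -10308.15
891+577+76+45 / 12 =6191 / 4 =1547.75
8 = 8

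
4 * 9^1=36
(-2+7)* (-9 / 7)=-45 / 7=-6.43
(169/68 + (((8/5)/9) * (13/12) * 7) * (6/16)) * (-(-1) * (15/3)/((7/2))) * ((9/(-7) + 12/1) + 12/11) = 42016/833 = 50.44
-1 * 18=-18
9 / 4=2.25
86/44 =43/22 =1.95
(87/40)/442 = 87/17680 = 0.00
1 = 1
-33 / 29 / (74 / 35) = -1155 / 2146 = -0.54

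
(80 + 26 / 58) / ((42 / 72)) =137.91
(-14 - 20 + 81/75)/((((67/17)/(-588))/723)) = 5947909884/1675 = 3550990.98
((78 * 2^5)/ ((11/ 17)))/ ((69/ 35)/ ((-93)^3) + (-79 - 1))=-398188889280/ 8258065453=-48.22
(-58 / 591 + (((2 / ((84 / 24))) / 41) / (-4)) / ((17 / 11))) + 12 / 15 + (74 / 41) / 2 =23097406 / 14417445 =1.60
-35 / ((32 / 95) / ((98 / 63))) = -161.63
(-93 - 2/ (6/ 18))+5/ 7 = -688/ 7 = -98.29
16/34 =8/17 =0.47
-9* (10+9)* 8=-1368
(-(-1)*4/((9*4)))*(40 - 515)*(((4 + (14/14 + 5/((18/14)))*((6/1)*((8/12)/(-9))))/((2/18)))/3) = -70300/243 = -289.30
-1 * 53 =-53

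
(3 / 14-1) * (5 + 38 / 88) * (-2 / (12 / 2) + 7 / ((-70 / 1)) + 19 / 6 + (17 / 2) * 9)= -568103 / 1680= -338.16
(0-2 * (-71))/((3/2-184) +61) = -284/243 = -1.17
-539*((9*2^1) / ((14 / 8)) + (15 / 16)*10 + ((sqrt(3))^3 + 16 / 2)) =-119273 / 8- 1617*sqrt(3) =-17709.85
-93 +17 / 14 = -1285 / 14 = -91.79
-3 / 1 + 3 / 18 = -17 / 6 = -2.83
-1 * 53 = -53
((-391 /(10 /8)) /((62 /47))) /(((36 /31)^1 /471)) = -2885189 /30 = -96172.97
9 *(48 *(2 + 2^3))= 4320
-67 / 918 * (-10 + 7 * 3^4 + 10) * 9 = -12663 / 34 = -372.44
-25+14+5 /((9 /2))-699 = -6380 /9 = -708.89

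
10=10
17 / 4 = 4.25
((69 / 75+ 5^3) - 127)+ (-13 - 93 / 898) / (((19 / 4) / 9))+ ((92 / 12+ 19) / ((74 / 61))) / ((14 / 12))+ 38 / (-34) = -8.18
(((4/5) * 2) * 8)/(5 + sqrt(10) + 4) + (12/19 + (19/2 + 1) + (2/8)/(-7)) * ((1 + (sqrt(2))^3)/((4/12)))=128.49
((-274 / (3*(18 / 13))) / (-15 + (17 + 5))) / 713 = -1781 / 134757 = -0.01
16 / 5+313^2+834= 494031 / 5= 98806.20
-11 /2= -5.50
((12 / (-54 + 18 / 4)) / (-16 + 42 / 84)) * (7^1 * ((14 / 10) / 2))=392 / 5115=0.08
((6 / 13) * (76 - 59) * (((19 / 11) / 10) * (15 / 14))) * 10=14535 / 1001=14.52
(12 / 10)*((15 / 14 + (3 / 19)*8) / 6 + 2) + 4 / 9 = 39637 / 11970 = 3.31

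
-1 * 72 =-72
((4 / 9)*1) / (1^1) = 4 / 9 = 0.44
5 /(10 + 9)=0.26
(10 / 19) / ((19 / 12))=120 / 361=0.33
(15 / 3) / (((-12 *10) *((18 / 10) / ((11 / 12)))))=-55 / 2592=-0.02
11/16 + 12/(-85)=743/1360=0.55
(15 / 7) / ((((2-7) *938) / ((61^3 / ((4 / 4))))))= -680943 / 6566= -103.71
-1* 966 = -966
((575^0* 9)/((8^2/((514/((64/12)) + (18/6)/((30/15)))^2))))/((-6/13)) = -23910471/8192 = -2918.76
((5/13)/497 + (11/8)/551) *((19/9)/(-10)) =-31037/44968560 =-0.00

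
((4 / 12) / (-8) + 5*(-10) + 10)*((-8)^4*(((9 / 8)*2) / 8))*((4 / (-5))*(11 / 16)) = 25370.40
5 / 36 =0.14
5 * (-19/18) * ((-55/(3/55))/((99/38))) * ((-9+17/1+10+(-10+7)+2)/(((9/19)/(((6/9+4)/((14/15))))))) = 801645625/2187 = 366550.35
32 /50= 16 /25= 0.64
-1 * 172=-172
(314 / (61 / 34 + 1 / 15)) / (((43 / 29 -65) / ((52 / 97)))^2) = 2334414160 / 194206756179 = 0.01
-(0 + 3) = -3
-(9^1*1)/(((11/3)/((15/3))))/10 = -27/22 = -1.23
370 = 370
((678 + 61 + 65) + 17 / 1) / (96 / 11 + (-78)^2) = 9031 / 67020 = 0.13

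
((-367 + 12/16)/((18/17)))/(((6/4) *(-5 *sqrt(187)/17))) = 4981 *sqrt(187)/1188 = 57.34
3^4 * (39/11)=287.18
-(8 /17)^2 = -64 /289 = -0.22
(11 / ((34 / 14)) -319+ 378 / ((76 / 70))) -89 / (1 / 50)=-1426469 / 323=-4416.31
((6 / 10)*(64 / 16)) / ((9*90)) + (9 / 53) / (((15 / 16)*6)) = 0.03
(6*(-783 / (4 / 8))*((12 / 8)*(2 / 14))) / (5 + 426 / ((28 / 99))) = -1.33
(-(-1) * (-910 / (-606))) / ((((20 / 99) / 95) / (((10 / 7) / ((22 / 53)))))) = 981825 / 404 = 2430.26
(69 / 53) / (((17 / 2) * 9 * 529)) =0.00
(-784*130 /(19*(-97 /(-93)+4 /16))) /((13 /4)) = -11665920 /9139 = -1276.50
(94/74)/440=47/16280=0.00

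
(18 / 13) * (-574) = -10332 / 13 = -794.77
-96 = -96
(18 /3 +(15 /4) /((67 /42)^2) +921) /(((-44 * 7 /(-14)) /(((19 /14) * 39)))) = 1544213619 /691306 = 2233.76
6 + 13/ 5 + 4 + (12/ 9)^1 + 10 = 359/ 15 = 23.93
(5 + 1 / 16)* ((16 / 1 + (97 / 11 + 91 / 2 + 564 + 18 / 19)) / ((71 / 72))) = 193579389 / 59356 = 3261.33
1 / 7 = 0.14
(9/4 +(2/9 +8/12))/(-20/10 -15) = -113/612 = -0.18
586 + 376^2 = 141962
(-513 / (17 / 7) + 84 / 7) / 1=-3387 / 17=-199.24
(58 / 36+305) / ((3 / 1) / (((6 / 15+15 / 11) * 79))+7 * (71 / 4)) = 2.47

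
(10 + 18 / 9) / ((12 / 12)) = 12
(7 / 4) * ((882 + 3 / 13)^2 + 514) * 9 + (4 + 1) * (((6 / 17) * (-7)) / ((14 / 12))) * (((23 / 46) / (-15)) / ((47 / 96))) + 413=6625822377287 / 540124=12267224.52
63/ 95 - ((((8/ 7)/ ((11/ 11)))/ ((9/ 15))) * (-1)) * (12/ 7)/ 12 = 13061/ 13965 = 0.94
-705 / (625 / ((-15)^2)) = -1269 / 5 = -253.80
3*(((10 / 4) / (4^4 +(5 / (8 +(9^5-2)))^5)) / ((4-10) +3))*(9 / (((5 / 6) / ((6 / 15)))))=-12411581042026892522754 / 294200439514711526465285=-0.04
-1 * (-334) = 334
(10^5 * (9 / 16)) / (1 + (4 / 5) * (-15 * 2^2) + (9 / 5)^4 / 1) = -17578125 / 11407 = -1540.99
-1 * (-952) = 952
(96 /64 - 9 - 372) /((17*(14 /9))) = -6831 /476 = -14.35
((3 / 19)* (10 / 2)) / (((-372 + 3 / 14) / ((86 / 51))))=-1204 / 336243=-0.00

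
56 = 56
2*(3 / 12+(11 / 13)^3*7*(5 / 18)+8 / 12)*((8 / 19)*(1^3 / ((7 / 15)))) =3313420 / 876603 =3.78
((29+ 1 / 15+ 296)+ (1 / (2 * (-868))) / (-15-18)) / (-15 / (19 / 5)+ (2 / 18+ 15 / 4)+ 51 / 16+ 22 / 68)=180451251738 / 1901161955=94.92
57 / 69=19 / 23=0.83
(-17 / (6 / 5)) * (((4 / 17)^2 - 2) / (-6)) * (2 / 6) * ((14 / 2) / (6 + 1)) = -1405 / 918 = -1.53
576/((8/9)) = 648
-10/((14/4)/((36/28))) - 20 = -1160/49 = -23.67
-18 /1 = -18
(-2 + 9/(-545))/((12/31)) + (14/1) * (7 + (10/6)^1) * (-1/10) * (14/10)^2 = -1579991/54500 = -28.99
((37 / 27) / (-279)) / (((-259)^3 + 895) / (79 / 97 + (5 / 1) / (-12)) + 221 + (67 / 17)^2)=4950859 / 44024391108736830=0.00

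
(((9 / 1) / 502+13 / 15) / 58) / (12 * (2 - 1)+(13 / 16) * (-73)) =-26644 / 82653045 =-0.00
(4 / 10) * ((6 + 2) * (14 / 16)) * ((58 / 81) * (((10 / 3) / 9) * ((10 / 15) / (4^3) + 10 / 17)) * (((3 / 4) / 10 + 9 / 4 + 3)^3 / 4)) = 70984846541 / 4230144000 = 16.78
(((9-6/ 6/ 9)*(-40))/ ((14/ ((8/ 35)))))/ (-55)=0.11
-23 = -23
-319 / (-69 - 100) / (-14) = -319 / 2366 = -0.13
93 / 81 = 31 / 27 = 1.15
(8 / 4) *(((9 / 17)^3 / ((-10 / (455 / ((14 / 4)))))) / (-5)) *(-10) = -7.72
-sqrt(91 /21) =-sqrt(39) /3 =-2.08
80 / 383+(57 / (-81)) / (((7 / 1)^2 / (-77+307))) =-1567870 / 506709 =-3.09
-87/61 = -1.43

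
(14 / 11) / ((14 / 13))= 13 / 11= 1.18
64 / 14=4.57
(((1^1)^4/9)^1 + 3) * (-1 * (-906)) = 2818.67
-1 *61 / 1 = -61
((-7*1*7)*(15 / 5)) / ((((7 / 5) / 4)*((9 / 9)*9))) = -140 / 3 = -46.67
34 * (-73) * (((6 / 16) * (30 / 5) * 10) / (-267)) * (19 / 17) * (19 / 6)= 131765 / 178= 740.25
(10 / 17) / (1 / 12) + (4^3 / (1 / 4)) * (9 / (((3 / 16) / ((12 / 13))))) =2508312 / 221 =11349.83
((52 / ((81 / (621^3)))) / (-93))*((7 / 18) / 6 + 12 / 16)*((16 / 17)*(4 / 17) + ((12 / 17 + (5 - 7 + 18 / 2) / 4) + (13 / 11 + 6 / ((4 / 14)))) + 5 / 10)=-306029567142 / 8959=-34158898.00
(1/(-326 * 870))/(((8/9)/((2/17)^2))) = -3/54644120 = -0.00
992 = 992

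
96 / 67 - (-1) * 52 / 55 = 8764 / 3685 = 2.38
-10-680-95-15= -800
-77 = -77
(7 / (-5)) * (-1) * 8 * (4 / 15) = 224 / 75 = 2.99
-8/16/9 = -1/18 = -0.06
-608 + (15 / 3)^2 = -583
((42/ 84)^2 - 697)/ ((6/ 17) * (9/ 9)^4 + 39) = -15793/ 892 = -17.71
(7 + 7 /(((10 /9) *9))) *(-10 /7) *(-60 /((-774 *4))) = -55 /258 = -0.21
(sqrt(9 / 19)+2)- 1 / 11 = 3 * sqrt(19) / 19+21 / 11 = 2.60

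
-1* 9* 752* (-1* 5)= 33840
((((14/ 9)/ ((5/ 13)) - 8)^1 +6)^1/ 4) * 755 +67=4076/ 9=452.89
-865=-865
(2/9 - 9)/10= -0.88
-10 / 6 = -5 / 3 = -1.67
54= 54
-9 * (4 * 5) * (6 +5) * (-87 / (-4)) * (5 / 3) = -71775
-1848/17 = -108.71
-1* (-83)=83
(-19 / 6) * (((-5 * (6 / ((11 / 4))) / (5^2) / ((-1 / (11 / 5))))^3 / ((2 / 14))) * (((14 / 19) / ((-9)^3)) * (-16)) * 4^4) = -102760448 / 1265625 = -81.19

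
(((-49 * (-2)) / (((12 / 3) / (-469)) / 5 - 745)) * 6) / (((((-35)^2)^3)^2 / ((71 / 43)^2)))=-1350988 / 2121622822151398876953125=-0.00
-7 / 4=-1.75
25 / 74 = 0.34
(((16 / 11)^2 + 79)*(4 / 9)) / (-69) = -39260 / 75141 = -0.52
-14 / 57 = -0.25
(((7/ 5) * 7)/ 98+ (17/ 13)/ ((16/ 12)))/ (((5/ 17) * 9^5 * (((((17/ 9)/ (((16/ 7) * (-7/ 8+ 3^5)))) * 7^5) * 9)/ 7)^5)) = 4715210202255840872/ 165348112525281287073733003597575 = 0.00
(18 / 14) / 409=9 / 2863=0.00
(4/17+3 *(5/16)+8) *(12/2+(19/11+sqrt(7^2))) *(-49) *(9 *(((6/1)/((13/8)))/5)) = -106948674/2431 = -43993.70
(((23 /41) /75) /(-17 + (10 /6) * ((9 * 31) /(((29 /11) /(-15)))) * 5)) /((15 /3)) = -667 /5905814250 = -0.00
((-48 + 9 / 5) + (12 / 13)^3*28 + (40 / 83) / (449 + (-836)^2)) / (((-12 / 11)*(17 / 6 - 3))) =-33915564371359 / 255052520190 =-132.97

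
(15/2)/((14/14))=15/2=7.50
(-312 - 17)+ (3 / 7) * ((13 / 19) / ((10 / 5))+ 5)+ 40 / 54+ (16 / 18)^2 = -1000903 / 3078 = -325.18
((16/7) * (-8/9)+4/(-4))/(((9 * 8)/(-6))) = 191/756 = 0.25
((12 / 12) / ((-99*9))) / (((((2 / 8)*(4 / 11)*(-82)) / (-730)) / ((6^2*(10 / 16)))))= -1825 / 738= -2.47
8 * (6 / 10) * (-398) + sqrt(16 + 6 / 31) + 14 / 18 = -85933 / 45 + sqrt(15562) / 31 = -1905.60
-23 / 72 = -0.32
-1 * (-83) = 83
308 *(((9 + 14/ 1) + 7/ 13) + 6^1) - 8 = 118168/ 13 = 9089.85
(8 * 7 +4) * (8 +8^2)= 4320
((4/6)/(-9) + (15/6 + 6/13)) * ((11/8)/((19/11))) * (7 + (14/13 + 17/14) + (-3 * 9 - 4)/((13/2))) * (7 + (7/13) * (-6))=1412983187/36065952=39.18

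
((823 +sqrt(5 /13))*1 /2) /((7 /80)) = 40*sqrt(65) /91 +32920 /7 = 4706.40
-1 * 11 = -11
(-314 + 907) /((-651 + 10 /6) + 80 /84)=-12453 /13616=-0.91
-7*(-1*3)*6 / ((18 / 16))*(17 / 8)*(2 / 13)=476 / 13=36.62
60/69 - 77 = -1751/23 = -76.13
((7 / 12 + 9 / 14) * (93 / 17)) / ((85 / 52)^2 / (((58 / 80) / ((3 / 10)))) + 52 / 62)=485115683 / 140613851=3.45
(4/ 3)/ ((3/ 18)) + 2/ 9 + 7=137/ 9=15.22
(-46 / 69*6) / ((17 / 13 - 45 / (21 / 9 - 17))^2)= -1308736 / 6265009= -0.21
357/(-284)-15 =-4617/284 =-16.26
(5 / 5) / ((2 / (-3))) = -3 / 2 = -1.50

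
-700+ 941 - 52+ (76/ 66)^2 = 207265/ 1089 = 190.33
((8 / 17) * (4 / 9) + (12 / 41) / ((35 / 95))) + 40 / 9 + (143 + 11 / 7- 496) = -2170336 / 6273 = -345.98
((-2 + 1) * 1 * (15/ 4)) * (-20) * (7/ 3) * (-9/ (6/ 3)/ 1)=-1575/ 2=-787.50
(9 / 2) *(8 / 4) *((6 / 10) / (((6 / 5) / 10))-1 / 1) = 36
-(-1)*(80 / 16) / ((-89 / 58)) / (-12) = 145 / 534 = 0.27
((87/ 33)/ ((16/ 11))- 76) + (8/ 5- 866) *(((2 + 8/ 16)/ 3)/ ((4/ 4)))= -38137/ 48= -794.52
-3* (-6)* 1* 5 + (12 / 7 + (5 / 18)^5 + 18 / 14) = 175732949 / 1889568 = 93.00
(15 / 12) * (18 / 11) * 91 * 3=12285 / 22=558.41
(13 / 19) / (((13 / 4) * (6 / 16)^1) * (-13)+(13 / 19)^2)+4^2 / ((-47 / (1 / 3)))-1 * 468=-468.16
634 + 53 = 687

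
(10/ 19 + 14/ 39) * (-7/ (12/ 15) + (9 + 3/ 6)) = 164/ 247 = 0.66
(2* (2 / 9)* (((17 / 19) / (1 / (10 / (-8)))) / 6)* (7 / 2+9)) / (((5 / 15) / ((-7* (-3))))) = -14875 / 228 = -65.24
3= 3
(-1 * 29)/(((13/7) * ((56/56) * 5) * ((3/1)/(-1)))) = 203/195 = 1.04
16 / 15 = 1.07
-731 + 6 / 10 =-3652 / 5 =-730.40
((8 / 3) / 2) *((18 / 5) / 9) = 8 / 15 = 0.53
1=1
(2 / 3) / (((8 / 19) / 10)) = 95 / 6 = 15.83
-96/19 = -5.05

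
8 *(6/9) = 16/3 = 5.33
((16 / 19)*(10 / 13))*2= 320 / 247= 1.30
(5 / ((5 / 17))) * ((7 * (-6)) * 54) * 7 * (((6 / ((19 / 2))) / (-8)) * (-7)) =-2833866 / 19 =-149150.84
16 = 16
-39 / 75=-13 / 25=-0.52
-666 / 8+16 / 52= -4313 / 52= -82.94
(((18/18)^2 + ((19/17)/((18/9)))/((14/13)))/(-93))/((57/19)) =-241/44268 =-0.01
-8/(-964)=2/241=0.01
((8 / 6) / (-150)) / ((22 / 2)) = -2 / 2475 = -0.00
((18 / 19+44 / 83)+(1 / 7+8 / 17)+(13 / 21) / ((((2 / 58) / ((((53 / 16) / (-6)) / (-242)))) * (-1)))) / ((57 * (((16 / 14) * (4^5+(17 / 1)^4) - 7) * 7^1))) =26812412507 / 504205774604997696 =0.00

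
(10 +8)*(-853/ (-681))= 5118/ 227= 22.55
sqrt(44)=2 * sqrt(11)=6.63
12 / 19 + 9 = 9.63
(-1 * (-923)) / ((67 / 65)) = 59995 / 67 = 895.45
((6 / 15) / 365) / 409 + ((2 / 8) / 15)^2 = 6029 / 21497040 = 0.00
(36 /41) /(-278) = -18 /5699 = -0.00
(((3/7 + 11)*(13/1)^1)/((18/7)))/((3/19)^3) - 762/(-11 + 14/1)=3504958/243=14423.70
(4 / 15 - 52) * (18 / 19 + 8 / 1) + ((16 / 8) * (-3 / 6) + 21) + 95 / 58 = -441.24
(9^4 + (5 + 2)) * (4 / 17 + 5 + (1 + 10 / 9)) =7382432 / 153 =48251.19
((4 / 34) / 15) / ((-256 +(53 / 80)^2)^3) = -0.00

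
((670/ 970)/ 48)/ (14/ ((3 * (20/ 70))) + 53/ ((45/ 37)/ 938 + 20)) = 46509055/ 61354190128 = 0.00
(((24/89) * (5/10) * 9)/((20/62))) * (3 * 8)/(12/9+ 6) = 60264/4895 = 12.31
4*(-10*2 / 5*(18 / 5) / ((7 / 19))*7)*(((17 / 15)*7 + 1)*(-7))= 1710912 / 25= 68436.48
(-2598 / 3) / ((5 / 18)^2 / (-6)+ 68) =-1683504 / 132167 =-12.74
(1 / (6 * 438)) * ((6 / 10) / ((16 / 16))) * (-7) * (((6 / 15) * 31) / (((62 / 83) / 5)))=-581 / 4380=-0.13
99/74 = 1.34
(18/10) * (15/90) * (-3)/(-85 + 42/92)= 0.01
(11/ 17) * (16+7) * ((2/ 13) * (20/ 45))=2024/ 1989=1.02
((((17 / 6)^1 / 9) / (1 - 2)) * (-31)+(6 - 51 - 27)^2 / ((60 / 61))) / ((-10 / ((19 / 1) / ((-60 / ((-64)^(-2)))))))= 27087217 / 663552000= 0.04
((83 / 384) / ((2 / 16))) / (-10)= -83 / 480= -0.17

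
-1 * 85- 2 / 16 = -85.12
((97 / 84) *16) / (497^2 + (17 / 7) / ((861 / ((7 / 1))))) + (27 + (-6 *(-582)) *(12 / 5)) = 4470317283707 / 531686915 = 8407.80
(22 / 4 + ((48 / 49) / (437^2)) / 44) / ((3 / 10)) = 5661276125 / 308796873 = 18.33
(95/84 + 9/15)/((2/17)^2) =210103/1680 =125.06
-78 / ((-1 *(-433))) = -78 / 433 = -0.18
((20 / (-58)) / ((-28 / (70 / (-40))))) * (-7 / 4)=35 / 928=0.04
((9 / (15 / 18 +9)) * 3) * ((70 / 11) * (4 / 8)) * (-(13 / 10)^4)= -16194087 / 649000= -24.95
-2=-2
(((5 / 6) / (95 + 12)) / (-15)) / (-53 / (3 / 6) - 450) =1 / 1070856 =0.00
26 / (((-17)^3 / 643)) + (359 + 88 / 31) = 54590863 / 152303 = 358.44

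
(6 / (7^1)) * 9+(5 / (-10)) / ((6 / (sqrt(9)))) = 209 / 28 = 7.46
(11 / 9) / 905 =0.00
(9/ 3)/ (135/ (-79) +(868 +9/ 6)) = 474/ 137111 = 0.00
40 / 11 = 3.64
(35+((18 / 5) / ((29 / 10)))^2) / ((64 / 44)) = 338041 / 13456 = 25.12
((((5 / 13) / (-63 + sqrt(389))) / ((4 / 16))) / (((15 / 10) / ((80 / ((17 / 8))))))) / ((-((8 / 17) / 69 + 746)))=14720 * sqrt(389) / 1018139291 + 927360 / 1018139291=0.00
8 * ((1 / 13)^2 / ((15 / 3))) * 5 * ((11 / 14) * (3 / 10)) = 66 / 5915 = 0.01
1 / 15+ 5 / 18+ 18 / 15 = 139 / 90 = 1.54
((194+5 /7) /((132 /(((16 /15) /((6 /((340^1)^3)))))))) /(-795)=-12964.95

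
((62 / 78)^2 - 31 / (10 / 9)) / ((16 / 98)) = -20322701 / 121680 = -167.02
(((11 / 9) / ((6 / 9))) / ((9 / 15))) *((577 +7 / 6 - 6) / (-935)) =-1.87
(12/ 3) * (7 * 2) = 56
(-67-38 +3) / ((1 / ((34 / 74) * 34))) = -58956 / 37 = -1593.41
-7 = -7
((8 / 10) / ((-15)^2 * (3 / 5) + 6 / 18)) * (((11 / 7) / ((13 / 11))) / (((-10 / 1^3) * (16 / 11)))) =-3993 / 7389200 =-0.00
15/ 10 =3/ 2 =1.50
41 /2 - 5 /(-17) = 707 /34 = 20.79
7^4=2401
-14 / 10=-7 / 5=-1.40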